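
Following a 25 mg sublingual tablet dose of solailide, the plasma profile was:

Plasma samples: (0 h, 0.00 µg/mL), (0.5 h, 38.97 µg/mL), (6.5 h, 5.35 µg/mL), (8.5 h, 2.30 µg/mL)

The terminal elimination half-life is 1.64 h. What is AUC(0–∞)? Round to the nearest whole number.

AUC = 156 µg/mL·h

Trapezoidal AUC_0→8.5:
  [0→0.5]: (0.00+38.97)/2 × 0.5 = 9.7425
  [0.5→6.5]: (38.97+5.35)/2 × 6 = 132.96
  [6.5→8.5]: (5.35+2.30)/2 × 2 = 7.65
  Sum = 150.3525 µg/mL·h
k_e = ln2 / t½ = 0.693147 / 1.64 = 0.4227 h^-1
Extrapolated tail: C_last / k_e = 2.30 / 0.4227 = 5.441
AUC_0→∞ = 150.3525 + 5.441 = 155.7935 µg/mL·h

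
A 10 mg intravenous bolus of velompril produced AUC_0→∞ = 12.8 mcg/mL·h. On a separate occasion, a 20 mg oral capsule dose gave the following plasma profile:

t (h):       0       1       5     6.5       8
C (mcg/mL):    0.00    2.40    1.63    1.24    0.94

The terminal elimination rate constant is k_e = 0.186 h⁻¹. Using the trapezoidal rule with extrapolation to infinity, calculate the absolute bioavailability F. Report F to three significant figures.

F = 0.707

Trapezoidal AUC_0→8 (oral capsule):
  [0→1]: (0.00+2.40)/2 × 1 = 1.2
  [1→5]: (2.40+1.63)/2 × 4 = 8.06
  [5→6.5]: (1.63+1.24)/2 × 1.5 = 2.1525
  [6.5→8]: (1.24+0.94)/2 × 1.5 = 1.635
  Sum = 13.0475 mcg/mL·h
Tail: C_last/k_e = 0.94/0.186 = 5.054
AUC_0→∞ (oral capsule) = 13.0475 + 5.054 = 18.1015 mcg/mL·h
F = (AUC_ev/D_ev)/(AUC_iv/D_iv) = (18.1015/20)/(12.8/10) = 0.905075/1.28 = 0.7071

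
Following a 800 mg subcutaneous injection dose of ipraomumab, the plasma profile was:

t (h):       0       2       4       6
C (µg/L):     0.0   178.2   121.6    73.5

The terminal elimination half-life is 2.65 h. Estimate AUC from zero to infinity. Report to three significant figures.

Trapezoidal AUC_0→6:
  [0→2]: (0.0+178.2)/2 × 2 = 178.2
  [2→4]: (178.2+121.6)/2 × 2 = 299.8
  [4→6]: (121.6+73.5)/2 × 2 = 195.1
  Sum = 673.1 µg/L·h
k_e = ln2 / t½ = 0.693147 / 2.65 = 0.2616 h^-1
Extrapolated tail: C_last / k_e = 73.5 / 0.2616 = 280.963
AUC_0→∞ = 673.1 + 280.963 = 954.063 µg/L·h

AUC = 954 µg/L·h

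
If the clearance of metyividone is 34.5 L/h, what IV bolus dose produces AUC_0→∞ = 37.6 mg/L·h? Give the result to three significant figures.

Dose_iv = CL × AUC_0→∞
     = 34.5 × 37.6 = 1297.2 mg

Dose = 1300 mg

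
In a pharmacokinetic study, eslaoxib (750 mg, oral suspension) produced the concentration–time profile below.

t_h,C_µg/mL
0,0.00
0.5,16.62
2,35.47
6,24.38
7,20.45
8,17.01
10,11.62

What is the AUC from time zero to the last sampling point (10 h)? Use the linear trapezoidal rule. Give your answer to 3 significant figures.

Trapezoidal AUC_0→10:
  [0→0.5]: (0.00+16.62)/2 × 0.5 = 4.155
  [0.5→2]: (16.62+35.47)/2 × 1.5 = 39.0675
  [2→6]: (35.47+24.38)/2 × 4 = 119.7
  [6→7]: (24.38+20.45)/2 × 1 = 22.415
  [7→8]: (20.45+17.01)/2 × 1 = 18.73
  [8→10]: (17.01+11.62)/2 × 2 = 28.63
  Sum = 232.6975 µg/mL·h

AUC = 233 µg/mL·h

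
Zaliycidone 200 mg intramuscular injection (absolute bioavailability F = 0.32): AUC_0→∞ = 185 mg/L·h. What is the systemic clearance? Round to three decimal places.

CL = 0.346 L/h

CL = F × Dose / AUC_0→∞
   = 0.32 × 200 / 185 = 0.345946 L/h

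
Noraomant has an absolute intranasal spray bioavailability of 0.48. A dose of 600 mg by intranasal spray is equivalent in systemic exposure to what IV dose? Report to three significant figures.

D_iv = 288 mg

Systemic exposure from an extravascular dose = F × D_ev, so the equivalent IV dose is F × D_ev.
D_iv = F × D_ev = 0.48 × 600 = 288 mg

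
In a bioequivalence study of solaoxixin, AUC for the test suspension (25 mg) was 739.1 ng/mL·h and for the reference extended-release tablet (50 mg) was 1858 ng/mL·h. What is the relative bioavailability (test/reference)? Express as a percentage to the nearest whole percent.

F_rel = (AUC_test/D_test) / (AUC_ref/D_ref)
      = (739.1/25) / (1858/50)
      = 29.564 / 37.16 = 0.7956 = 79.56%

F_rel = 80%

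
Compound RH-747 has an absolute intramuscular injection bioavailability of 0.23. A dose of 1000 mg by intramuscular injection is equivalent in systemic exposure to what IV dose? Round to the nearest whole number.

Systemic exposure from an extravascular dose = F × D_ev, so the equivalent IV dose is F × D_ev.
D_iv = F × D_ev = 0.23 × 1000 = 230 mg

D_iv = 230 mg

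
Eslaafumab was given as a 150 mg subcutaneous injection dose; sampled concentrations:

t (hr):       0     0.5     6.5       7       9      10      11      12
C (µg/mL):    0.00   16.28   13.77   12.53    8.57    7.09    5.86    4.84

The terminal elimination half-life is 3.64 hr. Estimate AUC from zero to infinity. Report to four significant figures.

AUC = 167.0 µg/mL·hr

Trapezoidal AUC_0→12:
  [0→0.5]: (0.00+16.28)/2 × 0.5 = 4.07
  [0.5→6.5]: (16.28+13.77)/2 × 6 = 90.15
  [6.5→7]: (13.77+12.53)/2 × 0.5 = 6.575
  [7→9]: (12.53+8.57)/2 × 2 = 21.1
  [9→10]: (8.57+7.09)/2 × 1 = 7.83
  [10→11]: (7.09+5.86)/2 × 1 = 6.475
  [11→12]: (5.86+4.84)/2 × 1 = 5.35
  Sum = 141.55 µg/mL·hr
k_e = ln2 / t½ = 0.693147 / 3.64 = 0.1904 hr^-1
Extrapolated tail: C_last / k_e = 4.84 / 0.1904 = 25.420
AUC_0→∞ = 141.55 + 25.420 = 166.97 µg/mL·hr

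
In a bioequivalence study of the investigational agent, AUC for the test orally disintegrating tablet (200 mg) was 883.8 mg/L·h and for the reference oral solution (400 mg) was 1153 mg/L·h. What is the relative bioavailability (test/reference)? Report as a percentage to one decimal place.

F_rel = 153.3%

F_rel = (AUC_test/D_test) / (AUC_ref/D_ref)
      = (883.8/200) / (1153/400)
      = 4.419 / 2.8825 = 1.5330 = 153.30%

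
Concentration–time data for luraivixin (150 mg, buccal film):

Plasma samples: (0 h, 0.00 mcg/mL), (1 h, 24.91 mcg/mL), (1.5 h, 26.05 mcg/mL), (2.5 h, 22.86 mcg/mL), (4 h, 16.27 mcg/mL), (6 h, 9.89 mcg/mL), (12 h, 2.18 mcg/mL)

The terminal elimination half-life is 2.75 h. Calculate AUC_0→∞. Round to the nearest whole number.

Trapezoidal AUC_0→12:
  [0→1]: (0.00+24.91)/2 × 1 = 12.455
  [1→1.5]: (24.91+26.05)/2 × 0.5 = 12.74
  [1.5→2.5]: (26.05+22.86)/2 × 1 = 24.455
  [2.5→4]: (22.86+16.27)/2 × 1.5 = 29.3475
  [4→6]: (16.27+9.89)/2 × 2 = 26.16
  [6→12]: (9.89+2.18)/2 × 6 = 36.21
  Sum = 141.3675 mcg/mL·h
k_e = ln2 / t½ = 0.693147 / 2.75 = 0.2521 h^-1
Extrapolated tail: C_last / k_e = 2.18 / 0.2521 = 8.647
AUC_0→∞ = 141.3675 + 8.647 = 150.0145 mcg/mL·h

AUC = 150 mcg/mL·h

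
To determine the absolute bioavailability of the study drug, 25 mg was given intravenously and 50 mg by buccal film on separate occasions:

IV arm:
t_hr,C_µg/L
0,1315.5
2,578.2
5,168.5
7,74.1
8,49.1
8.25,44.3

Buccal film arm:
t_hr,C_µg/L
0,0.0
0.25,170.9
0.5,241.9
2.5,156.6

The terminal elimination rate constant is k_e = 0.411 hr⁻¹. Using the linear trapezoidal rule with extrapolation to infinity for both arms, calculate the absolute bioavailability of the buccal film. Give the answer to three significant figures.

F = 0.124

Trapezoidal AUC_0→8.25 (IV):
  [0→2]: (1315.5+578.2)/2 × 2 = 1893.7
  [2→5]: (578.2+168.5)/2 × 3 = 1120.05
  [5→7]: (168.5+74.1)/2 × 2 = 242.6
  [7→8]: (74.1+49.1)/2 × 1 = 61.6
  [8→8.25]: (49.1+44.3)/2 × 0.25 = 11.675
  Sum = 3329.625 µg/L·hr
IV tail: 44.3/0.411 = 107.786; AUC_iv,0→∞ = 3329.625 + 107.786 = 3437.411 µg/L·hr
Trapezoidal AUC_0→2.5 (buccal film):
  [0→0.25]: (0.0+170.9)/2 × 0.25 = 21.3625
  [0.25→0.5]: (170.9+241.9)/2 × 0.25 = 51.6
  [0.5→2.5]: (241.9+156.6)/2 × 2 = 398.5
  Sum = 471.4625 µg/L·hr
buccal film tail: 156.6/0.411 = 381.022; AUC_ev,0→∞ = 471.4625 + 381.022 = 852.4845 µg/L·hr
F = (AUC_ev/D_ev)/(AUC_iv/D_iv) = (852.4845/50)/(3437.411/25) = 17.04969/137.49644 = 0.1240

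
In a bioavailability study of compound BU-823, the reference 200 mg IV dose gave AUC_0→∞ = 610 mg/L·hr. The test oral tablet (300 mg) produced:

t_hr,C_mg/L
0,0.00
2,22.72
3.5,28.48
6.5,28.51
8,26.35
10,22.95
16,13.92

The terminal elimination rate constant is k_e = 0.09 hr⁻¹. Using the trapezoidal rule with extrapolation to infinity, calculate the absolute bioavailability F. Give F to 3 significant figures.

F = 0.549

Trapezoidal AUC_0→16 (oral tablet):
  [0→2]: (0.00+22.72)/2 × 2 = 22.72
  [2→3.5]: (22.72+28.48)/2 × 1.5 = 38.4
  [3.5→6.5]: (28.48+28.51)/2 × 3 = 85.485
  [6.5→8]: (28.51+26.35)/2 × 1.5 = 41.145
  [8→10]: (26.35+22.95)/2 × 2 = 49.3
  [10→16]: (22.95+13.92)/2 × 6 = 110.61
  Sum = 347.66 mg/L·hr
Tail: C_last/k_e = 13.92/0.09 = 154.667
AUC_0→∞ (oral tablet) = 347.66 + 154.667 = 502.327 mg/L·hr
F = (AUC_ev/D_ev)/(AUC_iv/D_iv) = (502.327/300)/(610/200) = 1.67442/3.05 = 0.5490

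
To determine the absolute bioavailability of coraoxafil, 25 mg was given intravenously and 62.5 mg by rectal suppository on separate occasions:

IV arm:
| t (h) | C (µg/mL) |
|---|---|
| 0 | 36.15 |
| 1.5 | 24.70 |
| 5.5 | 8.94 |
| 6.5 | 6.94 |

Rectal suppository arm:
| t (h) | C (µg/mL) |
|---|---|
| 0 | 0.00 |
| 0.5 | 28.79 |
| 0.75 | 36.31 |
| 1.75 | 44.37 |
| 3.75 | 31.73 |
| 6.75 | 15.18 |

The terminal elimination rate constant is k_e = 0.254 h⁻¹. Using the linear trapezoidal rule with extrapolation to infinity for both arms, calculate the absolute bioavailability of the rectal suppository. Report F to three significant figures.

F = 0.707

Trapezoidal AUC_0→6.5 (IV):
  [0→1.5]: (36.15+24.70)/2 × 1.5 = 45.6375
  [1.5→5.5]: (24.70+8.94)/2 × 4 = 67.28
  [5.5→6.5]: (8.94+6.94)/2 × 1 = 7.94
  Sum = 120.8575 µg/mL·h
IV tail: 6.94/0.254 = 27.323; AUC_iv,0→∞ = 120.8575 + 27.323 = 148.1805 µg/mL·h
Trapezoidal AUC_0→6.75 (rectal suppository):
  [0→0.5]: (0.00+28.79)/2 × 0.5 = 7.1975
  [0.5→0.75]: (28.79+36.31)/2 × 0.25 = 8.1375
  [0.75→1.75]: (36.31+44.37)/2 × 1 = 40.34
  [1.75→3.75]: (44.37+31.73)/2 × 2 = 76.1
  [3.75→6.75]: (31.73+15.18)/2 × 3 = 70.365
  Sum = 202.14 µg/mL·h
rectal suppository tail: 15.18/0.254 = 59.764; AUC_ev,0→∞ = 202.14 + 59.764 = 261.904 µg/mL·h
F = (AUC_ev/D_ev)/(AUC_iv/D_iv) = (261.904/62.5)/(148.1805/25) = 4.190464/5.92722 = 0.7070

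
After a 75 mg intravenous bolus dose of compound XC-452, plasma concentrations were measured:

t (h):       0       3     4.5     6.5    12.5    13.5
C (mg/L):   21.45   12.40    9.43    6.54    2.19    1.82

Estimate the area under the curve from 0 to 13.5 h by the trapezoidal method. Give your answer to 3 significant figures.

Trapezoidal AUC_0→13.5:
  [0→3]: (21.45+12.40)/2 × 3 = 50.775
  [3→4.5]: (12.40+9.43)/2 × 1.5 = 16.3725
  [4.5→6.5]: (9.43+6.54)/2 × 2 = 15.97
  [6.5→12.5]: (6.54+2.19)/2 × 6 = 26.19
  [12.5→13.5]: (2.19+1.82)/2 × 1 = 2.005
  Sum = 111.3125 mg/L·h

AUC = 111 mg/L·h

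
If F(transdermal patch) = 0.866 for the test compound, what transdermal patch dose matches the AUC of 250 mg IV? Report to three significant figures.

For equal systemic exposure: F × D_ev = D_iv
D_ev = D_iv / F = 250 / 0.866 = 288.684 mg

D_transdermal = 289 mg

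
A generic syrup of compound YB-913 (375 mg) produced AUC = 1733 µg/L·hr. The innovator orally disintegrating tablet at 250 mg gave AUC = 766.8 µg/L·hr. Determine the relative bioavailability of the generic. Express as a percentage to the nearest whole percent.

F_rel = (AUC_test/D_test) / (AUC_ref/D_ref)
      = (1733/375) / (766.8/250)
      = 4.62133 / 3.0672 = 1.5067 = 150.67%

F_rel = 151%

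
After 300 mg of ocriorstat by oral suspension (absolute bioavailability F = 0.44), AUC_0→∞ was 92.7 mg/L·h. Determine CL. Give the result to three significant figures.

CL = F × Dose / AUC_0→∞
   = 0.44 × 300 / 92.7 = 1.42395 L/h

CL = 1.42 L/h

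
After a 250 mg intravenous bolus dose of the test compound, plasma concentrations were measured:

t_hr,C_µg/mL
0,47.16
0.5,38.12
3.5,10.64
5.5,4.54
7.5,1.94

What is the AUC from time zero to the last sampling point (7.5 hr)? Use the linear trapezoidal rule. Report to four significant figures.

Trapezoidal AUC_0→7.5:
  [0→0.5]: (47.16+38.12)/2 × 0.5 = 21.32
  [0.5→3.5]: (38.12+10.64)/2 × 3 = 73.14
  [3.5→5.5]: (10.64+4.54)/2 × 2 = 15.18
  [5.5→7.5]: (4.54+1.94)/2 × 2 = 6.48
  Sum = 116.12 µg/mL·hr

AUC = 116.1 µg/mL·hr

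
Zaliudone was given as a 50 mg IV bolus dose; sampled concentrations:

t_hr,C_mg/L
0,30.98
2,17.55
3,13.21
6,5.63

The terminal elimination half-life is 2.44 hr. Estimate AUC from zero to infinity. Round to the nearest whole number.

AUC = 112 mg/L·hr

Trapezoidal AUC_0→6:
  [0→2]: (30.98+17.55)/2 × 2 = 48.53
  [2→3]: (17.55+13.21)/2 × 1 = 15.38
  [3→6]: (13.21+5.63)/2 × 3 = 28.26
  Sum = 92.17 mg/L·hr
k_e = ln2 / t½ = 0.693147 / 2.44 = 0.2841 hr^-1
Extrapolated tail: C_last / k_e = 5.63 / 0.2841 = 19.817
AUC_0→∞ = 92.17 + 19.817 = 111.987 mg/L·hr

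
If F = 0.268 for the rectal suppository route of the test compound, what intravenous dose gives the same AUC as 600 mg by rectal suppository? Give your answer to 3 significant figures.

D_iv = 161 mg

Systemic exposure from an extravascular dose = F × D_ev, so the equivalent IV dose is F × D_ev.
D_iv = F × D_ev = 0.268 × 600 = 160.8 mg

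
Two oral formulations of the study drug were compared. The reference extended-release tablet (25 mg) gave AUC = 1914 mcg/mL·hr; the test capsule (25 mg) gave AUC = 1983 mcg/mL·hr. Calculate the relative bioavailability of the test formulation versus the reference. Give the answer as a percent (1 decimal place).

F_rel = (AUC_test/D_test) / (AUC_ref/D_ref)
      = (1983/25) / (1914/25)
      = 79.32 / 76.56 = 1.0361 = 103.61%

F_rel = 103.6%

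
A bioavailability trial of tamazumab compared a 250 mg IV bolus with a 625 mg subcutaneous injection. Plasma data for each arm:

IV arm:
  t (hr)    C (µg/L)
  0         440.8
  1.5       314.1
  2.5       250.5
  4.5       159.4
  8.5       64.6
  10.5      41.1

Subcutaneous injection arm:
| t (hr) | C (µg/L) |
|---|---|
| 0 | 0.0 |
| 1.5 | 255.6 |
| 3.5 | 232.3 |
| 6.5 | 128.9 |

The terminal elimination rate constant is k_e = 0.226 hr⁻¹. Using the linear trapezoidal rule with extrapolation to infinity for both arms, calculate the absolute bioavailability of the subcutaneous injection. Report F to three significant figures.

F = 0.359

Trapezoidal AUC_0→10.5 (IV):
  [0→1.5]: (440.8+314.1)/2 × 1.5 = 566.175
  [1.5→2.5]: (314.1+250.5)/2 × 1 = 282.3
  [2.5→4.5]: (250.5+159.4)/2 × 2 = 409.9
  [4.5→8.5]: (159.4+64.6)/2 × 4 = 448.0
  [8.5→10.5]: (64.6+41.1)/2 × 2 = 105.7
  Sum = 1812.075 µg/L·hr
IV tail: 41.1/0.226 = 181.858; AUC_iv,0→∞ = 1812.075 + 181.858 = 1993.933 µg/L·hr
Trapezoidal AUC_0→6.5 (subcutaneous injection):
  [0→1.5]: (0.0+255.6)/2 × 1.5 = 191.7
  [1.5→3.5]: (255.6+232.3)/2 × 2 = 487.9
  [3.5→6.5]: (232.3+128.9)/2 × 3 = 541.8
  Sum = 1221.4 µg/L·hr
subcutaneous injection tail: 128.9/0.226 = 570.354; AUC_ev,0→∞ = 1221.4 + 570.354 = 1791.754 µg/L·hr
F = (AUC_ev/D_ev)/(AUC_iv/D_iv) = (1791.754/625)/(1993.933/250) = 2.8668064/7.975732 = 0.3594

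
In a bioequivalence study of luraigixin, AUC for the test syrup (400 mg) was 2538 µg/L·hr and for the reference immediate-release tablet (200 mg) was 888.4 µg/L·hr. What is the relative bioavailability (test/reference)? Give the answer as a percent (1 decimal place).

F_rel = 142.8%

F_rel = (AUC_test/D_test) / (AUC_ref/D_ref)
      = (2538/400) / (888.4/200)
      = 6.345 / 4.442 = 1.4284 = 142.84%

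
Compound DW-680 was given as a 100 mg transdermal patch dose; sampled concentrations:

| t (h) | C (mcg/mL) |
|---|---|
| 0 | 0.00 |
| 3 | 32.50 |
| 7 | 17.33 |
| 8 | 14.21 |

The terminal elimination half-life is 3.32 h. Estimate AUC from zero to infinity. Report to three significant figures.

Trapezoidal AUC_0→8:
  [0→3]: (0.00+32.50)/2 × 3 = 48.75
  [3→7]: (32.50+17.33)/2 × 4 = 99.66
  [7→8]: (17.33+14.21)/2 × 1 = 15.77
  Sum = 164.18 mcg/mL·h
k_e = ln2 / t½ = 0.693147 / 3.32 = 0.2088 h^-1
Extrapolated tail: C_last / k_e = 14.21 / 0.2088 = 68.056
AUC_0→∞ = 164.18 + 68.056 = 232.236 mcg/mL·h

AUC = 232 mcg/mL·h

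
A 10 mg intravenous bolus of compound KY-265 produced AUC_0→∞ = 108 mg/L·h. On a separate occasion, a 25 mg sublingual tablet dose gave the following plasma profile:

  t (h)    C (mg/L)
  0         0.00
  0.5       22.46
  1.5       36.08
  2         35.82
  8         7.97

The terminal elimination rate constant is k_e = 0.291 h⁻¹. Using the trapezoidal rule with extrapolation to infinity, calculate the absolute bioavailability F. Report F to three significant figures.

F = 0.784

Trapezoidal AUC_0→8 (sublingual tablet):
  [0→0.5]: (0.00+22.46)/2 × 0.5 = 5.615
  [0.5→1.5]: (22.46+36.08)/2 × 1 = 29.27
  [1.5→2]: (36.08+35.82)/2 × 0.5 = 17.975
  [2→8]: (35.82+7.97)/2 × 6 = 131.37
  Sum = 184.23 mg/L·h
Tail: C_last/k_e = 7.97/0.291 = 27.388
AUC_0→∞ (sublingual tablet) = 184.23 + 27.388 = 211.618 mg/L·h
F = (AUC_ev/D_ev)/(AUC_iv/D_iv) = (211.618/25)/(108/10) = 8.46472/10.8 = 0.7838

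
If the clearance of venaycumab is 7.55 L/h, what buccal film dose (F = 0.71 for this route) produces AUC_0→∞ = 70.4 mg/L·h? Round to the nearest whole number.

Dose = CL × AUC_0→∞ / F
     = 7.55 × 70.4 / 0.71 = 748.62 mg

Dose = 749 mg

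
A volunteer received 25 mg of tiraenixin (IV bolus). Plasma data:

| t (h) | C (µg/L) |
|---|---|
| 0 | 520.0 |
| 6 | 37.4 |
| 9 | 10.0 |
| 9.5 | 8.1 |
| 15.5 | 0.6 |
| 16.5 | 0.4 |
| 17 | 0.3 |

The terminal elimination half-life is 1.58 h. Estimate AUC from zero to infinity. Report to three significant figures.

AUC = 1780 µg/L·h

Trapezoidal AUC_0→17:
  [0→6]: (520.0+37.4)/2 × 6 = 1672.2
  [6→9]: (37.4+10.0)/2 × 3 = 71.1
  [9→9.5]: (10.0+8.1)/2 × 0.5 = 4.525
  [9.5→15.5]: (8.1+0.6)/2 × 6 = 26.1
  [15.5→16.5]: (0.6+0.4)/2 × 1 = 0.5
  [16.5→17]: (0.4+0.3)/2 × 0.5 = 0.175
  Sum = 1774.6 µg/L·h
k_e = ln2 / t½ = 0.693147 / 1.58 = 0.4387 h^-1
Extrapolated tail: C_last / k_e = 0.3 / 0.4387 = 0.684
AUC_0→∞ = 1774.6 + 0.684 = 1775.284 µg/L·h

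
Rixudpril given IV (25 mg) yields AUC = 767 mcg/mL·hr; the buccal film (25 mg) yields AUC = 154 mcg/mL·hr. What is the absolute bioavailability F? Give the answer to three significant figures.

F = 0.201

F = (AUC_ev / D_ev) / (AUC_iv / D_iv)
  = (154/25) / (767/25)
  = 6.16 / 30.68 = 0.2008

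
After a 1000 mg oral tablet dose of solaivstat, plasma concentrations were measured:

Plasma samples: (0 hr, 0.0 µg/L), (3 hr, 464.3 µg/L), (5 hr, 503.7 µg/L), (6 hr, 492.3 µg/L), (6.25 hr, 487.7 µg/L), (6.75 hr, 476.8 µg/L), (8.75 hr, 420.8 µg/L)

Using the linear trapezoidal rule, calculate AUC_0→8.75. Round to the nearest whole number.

AUC = 3424 µg/L·hr

Trapezoidal AUC_0→8.75:
  [0→3]: (0.0+464.3)/2 × 3 = 696.45
  [3→5]: (464.3+503.7)/2 × 2 = 968.0
  [5→6]: (503.7+492.3)/2 × 1 = 498.0
  [6→6.25]: (492.3+487.7)/2 × 0.25 = 122.5
  [6.25→6.75]: (487.7+476.8)/2 × 0.5 = 241.125
  [6.75→8.75]: (476.8+420.8)/2 × 2 = 897.6
  Sum = 3423.675 µg/L·hr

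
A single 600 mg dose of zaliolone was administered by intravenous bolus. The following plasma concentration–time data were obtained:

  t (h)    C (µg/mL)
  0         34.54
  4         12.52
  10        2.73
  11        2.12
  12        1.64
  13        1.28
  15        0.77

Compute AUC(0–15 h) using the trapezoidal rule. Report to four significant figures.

Trapezoidal AUC_0→15:
  [0→4]: (34.54+12.52)/2 × 4 = 94.12
  [4→10]: (12.52+2.73)/2 × 6 = 45.75
  [10→11]: (2.73+2.12)/2 × 1 = 2.425
  [11→12]: (2.12+1.64)/2 × 1 = 1.88
  [12→13]: (1.64+1.28)/2 × 1 = 1.46
  [13→15]: (1.28+0.77)/2 × 2 = 2.05
  Sum = 147.685 µg/mL·h

AUC = 147.7 µg/mL·h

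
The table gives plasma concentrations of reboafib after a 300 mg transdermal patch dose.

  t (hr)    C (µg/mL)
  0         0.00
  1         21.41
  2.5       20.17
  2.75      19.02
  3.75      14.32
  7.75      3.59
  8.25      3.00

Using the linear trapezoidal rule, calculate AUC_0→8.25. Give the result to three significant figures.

Trapezoidal AUC_0→8.25:
  [0→1]: (0.00+21.41)/2 × 1 = 10.705
  [1→2.5]: (21.41+20.17)/2 × 1.5 = 31.185
  [2.5→2.75]: (20.17+19.02)/2 × 0.25 = 4.89875
  [2.75→3.75]: (19.02+14.32)/2 × 1 = 16.67
  [3.75→7.75]: (14.32+3.59)/2 × 4 = 35.82
  [7.75→8.25]: (3.59+3.00)/2 × 0.5 = 1.6475
  Sum = 100.92625 µg/mL·hr

AUC = 101 µg/mL·hr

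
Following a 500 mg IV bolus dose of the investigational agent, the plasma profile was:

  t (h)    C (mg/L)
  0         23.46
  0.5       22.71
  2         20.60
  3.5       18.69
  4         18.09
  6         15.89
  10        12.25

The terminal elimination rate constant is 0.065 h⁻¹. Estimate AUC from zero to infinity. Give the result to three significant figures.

AUC = 361 mg/L·h

Trapezoidal AUC_0→10:
  [0→0.5]: (23.46+22.71)/2 × 0.5 = 11.5425
  [0.5→2]: (22.71+20.60)/2 × 1.5 = 32.4825
  [2→3.5]: (20.60+18.69)/2 × 1.5 = 29.4675
  [3.5→4]: (18.69+18.09)/2 × 0.5 = 9.195
  [4→6]: (18.09+15.89)/2 × 2 = 33.98
  [6→10]: (15.89+12.25)/2 × 4 = 56.28
  Sum = 172.9475 mg/L·h
Extrapolated tail: C_last / k_e = 12.25 / 0.065 = 188.462
AUC_0→∞ = 172.9475 + 188.462 = 361.4095 mg/L·h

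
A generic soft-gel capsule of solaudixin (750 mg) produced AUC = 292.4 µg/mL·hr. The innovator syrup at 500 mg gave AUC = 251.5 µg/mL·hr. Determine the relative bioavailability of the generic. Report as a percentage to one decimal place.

F_rel = (AUC_test/D_test) / (AUC_ref/D_ref)
      = (292.4/750) / (251.5/500)
      = 0.389867 / 0.503 = 0.7751 = 77.51%

F_rel = 77.5%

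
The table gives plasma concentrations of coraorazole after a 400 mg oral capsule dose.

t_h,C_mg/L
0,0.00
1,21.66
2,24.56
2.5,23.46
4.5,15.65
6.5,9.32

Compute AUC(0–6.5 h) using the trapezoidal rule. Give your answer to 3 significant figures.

Trapezoidal AUC_0→6.5:
  [0→1]: (0.00+21.66)/2 × 1 = 10.83
  [1→2]: (21.66+24.56)/2 × 1 = 23.11
  [2→2.5]: (24.56+23.46)/2 × 0.5 = 12.005
  [2.5→4.5]: (23.46+15.65)/2 × 2 = 39.11
  [4.5→6.5]: (15.65+9.32)/2 × 2 = 24.97
  Sum = 110.025 mg/L·h

AUC = 110 mg/L·h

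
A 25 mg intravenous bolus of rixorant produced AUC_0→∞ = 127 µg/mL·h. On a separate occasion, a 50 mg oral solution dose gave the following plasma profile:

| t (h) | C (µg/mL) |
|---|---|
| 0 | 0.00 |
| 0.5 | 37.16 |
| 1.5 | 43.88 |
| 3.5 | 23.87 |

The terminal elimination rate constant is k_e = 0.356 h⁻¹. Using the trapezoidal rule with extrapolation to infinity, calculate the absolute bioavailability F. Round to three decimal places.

Trapezoidal AUC_0→3.5 (oral solution):
  [0→0.5]: (0.00+37.16)/2 × 0.5 = 9.29
  [0.5→1.5]: (37.16+43.88)/2 × 1 = 40.52
  [1.5→3.5]: (43.88+23.87)/2 × 2 = 67.75
  Sum = 117.56 µg/mL·h
Tail: C_last/k_e = 23.87/0.356 = 67.051
AUC_0→∞ (oral solution) = 117.56 + 67.051 = 184.611 µg/mL·h
F = (AUC_ev/D_ev)/(AUC_iv/D_iv) = (184.611/50)/(127/25) = 3.69222/5.08 = 0.7268

F = 0.727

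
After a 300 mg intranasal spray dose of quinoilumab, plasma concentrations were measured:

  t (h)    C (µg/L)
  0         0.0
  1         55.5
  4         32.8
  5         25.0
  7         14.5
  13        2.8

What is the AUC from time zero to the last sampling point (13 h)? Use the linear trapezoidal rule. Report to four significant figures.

AUC = 280.5 µg/L·h

Trapezoidal AUC_0→13:
  [0→1]: (0.0+55.5)/2 × 1 = 27.75
  [1→4]: (55.5+32.8)/2 × 3 = 132.45
  [4→5]: (32.8+25.0)/2 × 1 = 28.9
  [5→7]: (25.0+14.5)/2 × 2 = 39.5
  [7→13]: (14.5+2.8)/2 × 6 = 51.9
  Sum = 280.5 µg/L·h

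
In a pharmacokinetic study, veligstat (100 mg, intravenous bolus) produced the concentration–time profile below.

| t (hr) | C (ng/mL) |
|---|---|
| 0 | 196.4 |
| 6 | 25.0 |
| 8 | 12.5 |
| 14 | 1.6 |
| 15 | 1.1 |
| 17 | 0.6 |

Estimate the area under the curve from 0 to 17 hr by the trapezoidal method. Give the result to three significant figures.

Trapezoidal AUC_0→17:
  [0→6]: (196.4+25.0)/2 × 6 = 664.2
  [6→8]: (25.0+12.5)/2 × 2 = 37.5
  [8→14]: (12.5+1.6)/2 × 6 = 42.3
  [14→15]: (1.6+1.1)/2 × 1 = 1.35
  [15→17]: (1.1+0.6)/2 × 2 = 1.7
  Sum = 747.05 ng/mL·hr

AUC = 747 ng/mL·hr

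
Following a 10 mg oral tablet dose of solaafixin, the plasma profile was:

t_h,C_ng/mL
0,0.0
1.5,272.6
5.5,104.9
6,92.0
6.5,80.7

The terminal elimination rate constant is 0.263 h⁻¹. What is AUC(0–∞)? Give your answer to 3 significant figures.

AUC = 1360 ng/mL·h

Trapezoidal AUC_0→6.5:
  [0→1.5]: (0.0+272.6)/2 × 1.5 = 204.45
  [1.5→5.5]: (272.6+104.9)/2 × 4 = 755.0
  [5.5→6]: (104.9+92.0)/2 × 0.5 = 49.225
  [6→6.5]: (92.0+80.7)/2 × 0.5 = 43.175
  Sum = 1051.85 ng/mL·h
Extrapolated tail: C_last / k_e = 80.7 / 0.263 = 306.844
AUC_0→∞ = 1051.85 + 306.844 = 1358.694 ng/mL·h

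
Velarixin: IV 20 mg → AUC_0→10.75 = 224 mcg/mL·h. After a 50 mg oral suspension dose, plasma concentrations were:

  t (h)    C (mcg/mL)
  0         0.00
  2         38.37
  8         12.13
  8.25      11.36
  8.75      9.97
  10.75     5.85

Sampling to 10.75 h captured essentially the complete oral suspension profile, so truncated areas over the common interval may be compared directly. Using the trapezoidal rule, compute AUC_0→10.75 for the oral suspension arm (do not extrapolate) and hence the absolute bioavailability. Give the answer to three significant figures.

F = 0.382

Trapezoidal AUC_0→10.75 (oral suspension):
  [0→2]: (0.00+38.37)/2 × 2 = 38.37
  [2→8]: (38.37+12.13)/2 × 6 = 151.5
  [8→8.25]: (12.13+11.36)/2 × 0.25 = 2.93625
  [8.25→8.75]: (11.36+9.97)/2 × 0.5 = 5.3325
  [8.75→10.75]: (9.97+5.85)/2 × 2 = 15.82
  Sum = 213.95875 mcg/mL·h
F = (AUC_ev/D_ev)/(AUC_iv/D_iv) = (213.95875/50)/(224/20) = 4.279175/11.2 = 0.3821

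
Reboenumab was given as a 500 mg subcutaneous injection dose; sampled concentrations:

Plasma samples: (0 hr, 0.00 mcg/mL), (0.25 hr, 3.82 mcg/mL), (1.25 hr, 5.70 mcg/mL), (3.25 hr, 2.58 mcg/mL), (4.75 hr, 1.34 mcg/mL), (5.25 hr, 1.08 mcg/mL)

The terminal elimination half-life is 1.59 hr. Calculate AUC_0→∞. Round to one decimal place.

AUC = 19.5 mcg/mL·hr

Trapezoidal AUC_0→5.25:
  [0→0.25]: (0.00+3.82)/2 × 0.25 = 0.4775
  [0.25→1.25]: (3.82+5.70)/2 × 1 = 4.76
  [1.25→3.25]: (5.70+2.58)/2 × 2 = 8.28
  [3.25→4.75]: (2.58+1.34)/2 × 1.5 = 2.94
  [4.75→5.25]: (1.34+1.08)/2 × 0.5 = 0.605
  Sum = 17.0625 mcg/mL·hr
k_e = ln2 / t½ = 0.693147 / 1.59 = 0.4359 hr^-1
Extrapolated tail: C_last / k_e = 1.08 / 0.4359 = 2.478
AUC_0→∞ = 17.0625 + 2.478 = 19.5405 mcg/mL·hr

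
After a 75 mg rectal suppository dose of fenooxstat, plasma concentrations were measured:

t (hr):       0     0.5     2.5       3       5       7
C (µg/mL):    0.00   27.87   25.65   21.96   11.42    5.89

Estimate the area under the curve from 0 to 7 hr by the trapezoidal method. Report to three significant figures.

Trapezoidal AUC_0→7:
  [0→0.5]: (0.00+27.87)/2 × 0.5 = 6.9675
  [0.5→2.5]: (27.87+25.65)/2 × 2 = 53.52
  [2.5→3]: (25.65+21.96)/2 × 0.5 = 11.9025
  [3→5]: (21.96+11.42)/2 × 2 = 33.38
  [5→7]: (11.42+5.89)/2 × 2 = 17.31
  Sum = 123.08 µg/mL·hr

AUC = 123 µg/mL·hr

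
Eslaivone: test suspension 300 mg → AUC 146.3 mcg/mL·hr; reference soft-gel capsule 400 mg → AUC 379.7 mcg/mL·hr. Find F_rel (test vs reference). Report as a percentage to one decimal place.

F_rel = 51.4%

F_rel = (AUC_test/D_test) / (AUC_ref/D_ref)
      = (146.3/300) / (379.7/400)
      = 0.487667 / 0.94925 = 0.5137 = 51.37%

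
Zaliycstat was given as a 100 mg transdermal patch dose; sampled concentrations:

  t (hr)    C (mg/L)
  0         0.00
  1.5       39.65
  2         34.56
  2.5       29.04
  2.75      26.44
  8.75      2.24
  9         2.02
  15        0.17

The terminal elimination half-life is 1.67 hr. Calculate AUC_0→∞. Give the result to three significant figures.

AUC = 165 mg/L·hr

Trapezoidal AUC_0→15:
  [0→1.5]: (0.00+39.65)/2 × 1.5 = 29.7375
  [1.5→2]: (39.65+34.56)/2 × 0.5 = 18.5525
  [2→2.5]: (34.56+29.04)/2 × 0.5 = 15.9
  [2.5→2.75]: (29.04+26.44)/2 × 0.25 = 6.935
  [2.75→8.75]: (26.44+2.24)/2 × 6 = 86.04
  [8.75→9]: (2.24+2.02)/2 × 0.25 = 0.5325
  [9→15]: (2.02+0.17)/2 × 6 = 6.57
  Sum = 164.2675 mg/L·hr
k_e = ln2 / t½ = 0.693147 / 1.67 = 0.4151 hr^-1
Extrapolated tail: C_last / k_e = 0.17 / 0.4151 = 0.410
AUC_0→∞ = 164.2675 + 0.410 = 164.6775 mg/L·hr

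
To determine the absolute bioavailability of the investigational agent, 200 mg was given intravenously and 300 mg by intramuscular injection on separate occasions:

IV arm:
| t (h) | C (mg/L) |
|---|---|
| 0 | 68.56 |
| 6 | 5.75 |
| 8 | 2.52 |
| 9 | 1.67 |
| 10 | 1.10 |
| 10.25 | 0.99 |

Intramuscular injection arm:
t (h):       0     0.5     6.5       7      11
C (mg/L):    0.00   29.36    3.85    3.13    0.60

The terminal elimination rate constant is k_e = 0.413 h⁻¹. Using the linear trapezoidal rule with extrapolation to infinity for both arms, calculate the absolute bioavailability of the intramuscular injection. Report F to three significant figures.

F = 0.330

Trapezoidal AUC_0→10.25 (IV):
  [0→6]: (68.56+5.75)/2 × 6 = 222.93
  [6→8]: (5.75+2.52)/2 × 2 = 8.27
  [8→9]: (2.52+1.67)/2 × 1 = 2.095
  [9→10]: (1.67+1.10)/2 × 1 = 1.385
  [10→10.25]: (1.10+0.99)/2 × 0.25 = 0.26125
  Sum = 234.94125 mg/L·h
IV tail: 0.99/0.413 = 2.397; AUC_iv,0→∞ = 234.94125 + 2.397 = 237.33825 mg/L·h
Trapezoidal AUC_0→11 (intramuscular injection):
  [0→0.5]: (0.00+29.36)/2 × 0.5 = 7.34
  [0.5→6.5]: (29.36+3.85)/2 × 6 = 99.63
  [6.5→7]: (3.85+3.13)/2 × 0.5 = 1.745
  [7→11]: (3.13+0.60)/2 × 4 = 7.46
  Sum = 116.175 mg/L·h
intramuscular injection tail: 0.60/0.413 = 1.453; AUC_ev,0→∞ = 116.175 + 1.453 = 117.628 mg/L·h
F = (AUC_ev/D_ev)/(AUC_iv/D_iv) = (117.628/300)/(237.33825/200) = 0.392093/1.18669 = 0.3304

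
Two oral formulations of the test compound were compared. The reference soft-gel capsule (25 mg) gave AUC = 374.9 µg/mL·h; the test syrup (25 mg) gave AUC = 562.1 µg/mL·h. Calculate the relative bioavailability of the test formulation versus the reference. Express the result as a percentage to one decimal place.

F_rel = 149.9%

F_rel = (AUC_test/D_test) / (AUC_ref/D_ref)
      = (562.1/25) / (374.9/25)
      = 22.484 / 14.996 = 1.4993 = 149.93%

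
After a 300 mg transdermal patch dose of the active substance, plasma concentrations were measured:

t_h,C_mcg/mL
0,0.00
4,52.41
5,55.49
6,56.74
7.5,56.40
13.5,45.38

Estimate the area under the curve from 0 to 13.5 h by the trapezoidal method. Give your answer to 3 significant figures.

Trapezoidal AUC_0→13.5:
  [0→4]: (0.00+52.41)/2 × 4 = 104.82
  [4→5]: (52.41+55.49)/2 × 1 = 53.95
  [5→6]: (55.49+56.74)/2 × 1 = 56.115
  [6→7.5]: (56.74+56.40)/2 × 1.5 = 84.855
  [7.5→13.5]: (56.40+45.38)/2 × 6 = 305.34
  Sum = 605.08 mcg/mL·h

AUC = 605 mcg/mL·h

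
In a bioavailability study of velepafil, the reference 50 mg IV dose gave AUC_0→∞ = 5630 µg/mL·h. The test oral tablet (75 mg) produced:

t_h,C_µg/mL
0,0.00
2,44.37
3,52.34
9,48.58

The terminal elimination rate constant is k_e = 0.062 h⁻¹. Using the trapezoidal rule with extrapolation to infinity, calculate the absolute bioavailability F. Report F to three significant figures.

F = 0.140

Trapezoidal AUC_0→9 (oral tablet):
  [0→2]: (0.00+44.37)/2 × 2 = 44.37
  [2→3]: (44.37+52.34)/2 × 1 = 48.355
  [3→9]: (52.34+48.58)/2 × 6 = 302.76
  Sum = 395.485 µg/mL·h
Tail: C_last/k_e = 48.58/0.062 = 783.548
AUC_0→∞ (oral tablet) = 395.485 + 783.548 = 1179.033 µg/mL·h
F = (AUC_ev/D_ev)/(AUC_iv/D_iv) = (1179.033/75)/(5630/50) = 15.72044/112.6 = 0.1396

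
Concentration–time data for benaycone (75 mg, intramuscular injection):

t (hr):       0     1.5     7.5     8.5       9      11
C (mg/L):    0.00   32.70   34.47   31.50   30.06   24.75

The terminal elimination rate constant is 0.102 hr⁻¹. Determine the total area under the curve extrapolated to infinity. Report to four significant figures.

AUC = 571.9 mg/L·hr

Trapezoidal AUC_0→11:
  [0→1.5]: (0.00+32.70)/2 × 1.5 = 24.525
  [1.5→7.5]: (32.70+34.47)/2 × 6 = 201.51
  [7.5→8.5]: (34.47+31.50)/2 × 1 = 32.985
  [8.5→9]: (31.50+30.06)/2 × 0.5 = 15.39
  [9→11]: (30.06+24.75)/2 × 2 = 54.81
  Sum = 329.22 mg/L·hr
Extrapolated tail: C_last / k_e = 24.75 / 0.102 = 242.647
AUC_0→∞ = 329.22 + 242.647 = 571.867 mg/L·hr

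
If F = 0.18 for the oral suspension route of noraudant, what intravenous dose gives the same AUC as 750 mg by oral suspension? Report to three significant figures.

D_iv = 135 mg

Systemic exposure from an extravascular dose = F × D_ev, so the equivalent IV dose is F × D_ev.
D_iv = F × D_ev = 0.18 × 750 = 135 mg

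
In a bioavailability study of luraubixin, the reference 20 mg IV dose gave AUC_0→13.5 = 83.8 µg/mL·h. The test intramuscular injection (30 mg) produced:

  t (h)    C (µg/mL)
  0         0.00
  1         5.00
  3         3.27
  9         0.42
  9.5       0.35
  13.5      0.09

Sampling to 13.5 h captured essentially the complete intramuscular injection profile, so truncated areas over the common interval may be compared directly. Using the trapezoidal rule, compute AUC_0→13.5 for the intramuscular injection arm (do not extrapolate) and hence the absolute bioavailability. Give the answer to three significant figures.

Trapezoidal AUC_0→13.5 (intramuscular injection):
  [0→1]: (0.00+5.00)/2 × 1 = 2.5
  [1→3]: (5.00+3.27)/2 × 2 = 8.27
  [3→9]: (3.27+0.42)/2 × 6 = 11.07
  [9→9.5]: (0.42+0.35)/2 × 0.5 = 0.1925
  [9.5→13.5]: (0.35+0.09)/2 × 4 = 0.88
  Sum = 22.9125 µg/mL·h
F = (AUC_ev/D_ev)/(AUC_iv/D_iv) = (22.9125/30)/(83.8/20) = 0.76375/4.19 = 0.1823

F = 0.182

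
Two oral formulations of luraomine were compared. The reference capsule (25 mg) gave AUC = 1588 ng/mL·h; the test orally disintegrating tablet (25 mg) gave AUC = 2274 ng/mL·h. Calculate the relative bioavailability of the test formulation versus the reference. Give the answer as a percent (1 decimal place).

F_rel = (AUC_test/D_test) / (AUC_ref/D_ref)
      = (2274/25) / (1588/25)
      = 90.96 / 63.52 = 1.4320 = 143.20%

F_rel = 143.2%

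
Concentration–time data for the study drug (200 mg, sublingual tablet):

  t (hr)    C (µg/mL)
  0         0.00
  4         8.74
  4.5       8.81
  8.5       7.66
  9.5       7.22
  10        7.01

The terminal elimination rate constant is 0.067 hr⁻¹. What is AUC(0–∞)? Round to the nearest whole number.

Trapezoidal AUC_0→10:
  [0→4]: (0.00+8.74)/2 × 4 = 17.48
  [4→4.5]: (8.74+8.81)/2 × 0.5 = 4.3875
  [4.5→8.5]: (8.81+7.66)/2 × 4 = 32.94
  [8.5→9.5]: (7.66+7.22)/2 × 1 = 7.44
  [9.5→10]: (7.22+7.01)/2 × 0.5 = 3.5575
  Sum = 65.805 µg/mL·hr
Extrapolated tail: C_last / k_e = 7.01 / 0.067 = 104.627
AUC_0→∞ = 65.805 + 104.627 = 170.432 µg/mL·hr

AUC = 170 µg/mL·hr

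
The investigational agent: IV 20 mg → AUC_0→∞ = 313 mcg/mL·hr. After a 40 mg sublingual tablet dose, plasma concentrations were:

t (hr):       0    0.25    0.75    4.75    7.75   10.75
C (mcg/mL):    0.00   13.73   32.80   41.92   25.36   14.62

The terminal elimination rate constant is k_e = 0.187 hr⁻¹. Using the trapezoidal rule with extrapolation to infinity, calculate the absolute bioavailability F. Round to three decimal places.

Trapezoidal AUC_0→10.75 (sublingual tablet):
  [0→0.25]: (0.00+13.73)/2 × 0.25 = 1.71625
  [0.25→0.75]: (13.73+32.80)/2 × 0.5 = 11.6325
  [0.75→4.75]: (32.80+41.92)/2 × 4 = 149.44
  [4.75→7.75]: (41.92+25.36)/2 × 3 = 100.92
  [7.75→10.75]: (25.36+14.62)/2 × 3 = 59.97
  Sum = 323.67875 mcg/mL·hr
Tail: C_last/k_e = 14.62/0.187 = 78.182
AUC_0→∞ (sublingual tablet) = 323.67875 + 78.182 = 401.86075 mcg/mL·hr
F = (AUC_ev/D_ev)/(AUC_iv/D_iv) = (401.86075/40)/(313/20) = 10.0465/15.65 = 0.6419

F = 0.642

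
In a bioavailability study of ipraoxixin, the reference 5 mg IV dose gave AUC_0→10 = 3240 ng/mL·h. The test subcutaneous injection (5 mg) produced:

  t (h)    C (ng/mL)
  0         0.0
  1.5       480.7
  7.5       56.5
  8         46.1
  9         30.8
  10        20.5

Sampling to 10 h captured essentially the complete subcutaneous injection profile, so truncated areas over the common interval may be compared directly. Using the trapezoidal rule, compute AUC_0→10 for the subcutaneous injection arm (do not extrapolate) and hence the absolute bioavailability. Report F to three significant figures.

F = 0.636

Trapezoidal AUC_0→10 (subcutaneous injection):
  [0→1.5]: (0.0+480.7)/2 × 1.5 = 360.525
  [1.5→7.5]: (480.7+56.5)/2 × 6 = 1611.6
  [7.5→8]: (56.5+46.1)/2 × 0.5 = 25.65
  [8→9]: (46.1+30.8)/2 × 1 = 38.45
  [9→10]: (30.8+20.5)/2 × 1 = 25.65
  Sum = 2061.875 ng/mL·h
F = (AUC_ev/D_ev)/(AUC_iv/D_iv) = (2061.875/5)/(3240/5) = 412.375/648 = 0.6364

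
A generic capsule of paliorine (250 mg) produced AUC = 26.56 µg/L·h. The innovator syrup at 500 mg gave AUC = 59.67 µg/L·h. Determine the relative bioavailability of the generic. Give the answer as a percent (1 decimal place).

F_rel = (AUC_test/D_test) / (AUC_ref/D_ref)
      = (26.56/250) / (59.67/500)
      = 0.10624 / 0.11934 = 0.8902 = 89.02%

F_rel = 89.0%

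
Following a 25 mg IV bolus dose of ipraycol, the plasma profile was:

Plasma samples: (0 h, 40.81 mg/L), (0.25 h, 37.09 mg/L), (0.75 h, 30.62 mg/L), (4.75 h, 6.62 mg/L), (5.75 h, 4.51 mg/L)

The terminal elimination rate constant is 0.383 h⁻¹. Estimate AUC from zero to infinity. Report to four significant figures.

Trapezoidal AUC_0→5.75:
  [0→0.25]: (40.81+37.09)/2 × 0.25 = 9.7375
  [0.25→0.75]: (37.09+30.62)/2 × 0.5 = 16.9275
  [0.75→4.75]: (30.62+6.62)/2 × 4 = 74.48
  [4.75→5.75]: (6.62+4.51)/2 × 1 = 5.565
  Sum = 106.71 mg/L·h
Extrapolated tail: C_last / k_e = 4.51 / 0.383 = 11.775
AUC_0→∞ = 106.71 + 11.775 = 118.485 mg/L·h

AUC = 118.5 mg/L·h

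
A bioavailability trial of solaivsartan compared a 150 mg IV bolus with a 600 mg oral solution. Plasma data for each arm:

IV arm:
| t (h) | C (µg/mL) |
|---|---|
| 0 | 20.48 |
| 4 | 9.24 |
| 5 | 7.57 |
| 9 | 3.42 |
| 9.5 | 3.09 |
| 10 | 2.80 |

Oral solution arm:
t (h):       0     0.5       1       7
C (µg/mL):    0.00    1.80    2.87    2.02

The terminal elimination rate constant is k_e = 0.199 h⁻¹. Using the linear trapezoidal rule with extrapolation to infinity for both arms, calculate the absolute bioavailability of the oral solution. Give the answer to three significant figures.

Trapezoidal AUC_0→10 (IV):
  [0→4]: (20.48+9.24)/2 × 4 = 59.44
  [4→5]: (9.24+7.57)/2 × 1 = 8.405
  [5→9]: (7.57+3.42)/2 × 4 = 21.98
  [9→9.5]: (3.42+3.09)/2 × 0.5 = 1.6275
  [9.5→10]: (3.09+2.80)/2 × 0.5 = 1.4725
  Sum = 92.925 µg/mL·h
IV tail: 2.80/0.199 = 14.070; AUC_iv,0→∞ = 92.925 + 14.070 = 106.995 µg/mL·h
Trapezoidal AUC_0→7 (oral solution):
  [0→0.5]: (0.00+1.80)/2 × 0.5 = 0.45
  [0.5→1]: (1.80+2.87)/2 × 0.5 = 1.1675
  [1→7]: (2.87+2.02)/2 × 6 = 14.67
  Sum = 16.2875 µg/mL·h
oral solution tail: 2.02/0.199 = 10.151; AUC_ev,0→∞ = 16.2875 + 10.151 = 26.4385 µg/mL·h
F = (AUC_ev/D_ev)/(AUC_iv/D_iv) = (26.4385/600)/(106.995/150) = 0.0440642/0.7133 = 0.0618

F = 0.0618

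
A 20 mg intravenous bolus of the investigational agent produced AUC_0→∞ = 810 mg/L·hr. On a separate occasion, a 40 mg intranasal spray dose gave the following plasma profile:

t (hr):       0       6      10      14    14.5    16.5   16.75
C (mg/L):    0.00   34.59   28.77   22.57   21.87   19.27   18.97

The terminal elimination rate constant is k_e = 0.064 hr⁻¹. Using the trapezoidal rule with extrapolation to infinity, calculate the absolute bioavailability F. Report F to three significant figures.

F = 0.424

Trapezoidal AUC_0→16.75 (intranasal spray):
  [0→6]: (0.00+34.59)/2 × 6 = 103.77
  [6→10]: (34.59+28.77)/2 × 4 = 126.72
  [10→14]: (28.77+22.57)/2 × 4 = 102.68
  [14→14.5]: (22.57+21.87)/2 × 0.5 = 11.11
  [14.5→16.5]: (21.87+19.27)/2 × 2 = 41.14
  [16.5→16.75]: (19.27+18.97)/2 × 0.25 = 4.78
  Sum = 390.2 mg/L·hr
Tail: C_last/k_e = 18.97/0.064 = 296.406
AUC_0→∞ (intranasal spray) = 390.2 + 296.406 = 686.606 mg/L·hr
F = (AUC_ev/D_ev)/(AUC_iv/D_iv) = (686.606/40)/(810/20) = 17.16515/40.5 = 0.4238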